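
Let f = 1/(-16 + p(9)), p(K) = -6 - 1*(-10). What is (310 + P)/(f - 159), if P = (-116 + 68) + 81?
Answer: -4116/1909 ≈ -2.1561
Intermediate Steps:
p(K) = 4 (p(K) = -6 + 10 = 4)
f = -1/12 (f = 1/(-16 + 4) = 1/(-12) = -1/12 ≈ -0.083333)
P = 33 (P = -48 + 81 = 33)
(310 + P)/(f - 159) = (310 + 33)/(-1/12 - 159) = 343/(-1909/12) = 343*(-12/1909) = -4116/1909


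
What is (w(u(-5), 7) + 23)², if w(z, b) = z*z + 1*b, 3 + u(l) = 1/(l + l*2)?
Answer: 78605956/50625 ≈ 1552.7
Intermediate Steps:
u(l) = -3 + 1/(3*l) (u(l) = -3 + 1/(l + l*2) = -3 + 1/(l + 2*l) = -3 + 1/(3*l))
w(z, b) = b + z² (w(z, b) = z² + b = b + z²)
(w(u(-5), 7) + 23)² = ((7 + (-3 + (⅓)/(-5))²) + 23)² = ((7 + (-3 + (⅓)*(-⅕))²) + 23)² = ((7 + (-3 - 1/15)²) + 23)² = ((7 + (-46/15)²) + 23)² = ((7 + 2116/225) + 23)² = (3691/225 + 23)² = (8866/225)² = 78605956/50625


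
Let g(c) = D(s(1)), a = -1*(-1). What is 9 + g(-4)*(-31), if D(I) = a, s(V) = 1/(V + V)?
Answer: -22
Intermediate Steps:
a = 1
s(V) = 1/(2*V)
D(I) = 1
g(c) = 1
9 + g(-4)*(-31) = 9 + 1*(-31) = 9 - 31 = -22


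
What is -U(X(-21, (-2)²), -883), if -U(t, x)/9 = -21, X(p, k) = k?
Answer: -189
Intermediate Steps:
U(t, x) = 189 (U(t, x) = -9*(-21) = 189)
-U(X(-21, (-2)²), -883) = -1*189 = -189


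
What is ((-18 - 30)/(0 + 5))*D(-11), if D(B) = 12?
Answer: -576/5 ≈ -115.20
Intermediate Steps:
((-18 - 30)/(0 + 5))*D(-11) = ((-18 - 30)/(0 + 5))*12 = -48/5*12 = -576/5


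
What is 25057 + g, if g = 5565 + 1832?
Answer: 32454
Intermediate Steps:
g = 7397
25057 + g = 25057 + 7397 = 32454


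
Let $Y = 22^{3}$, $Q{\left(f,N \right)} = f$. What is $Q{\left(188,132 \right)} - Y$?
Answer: $-10460$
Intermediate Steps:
$Y = 10648$
$Q{\left(188,132 \right)} - Y = 188 - 10648 = -10460$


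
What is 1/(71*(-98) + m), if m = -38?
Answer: -1/6996 ≈ -0.00014294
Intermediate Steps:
1/(71*(-98) + m) = 1/(71*(-98) - 38) = 1/(-6958 - 38) = 1/(-6996) = -1/6996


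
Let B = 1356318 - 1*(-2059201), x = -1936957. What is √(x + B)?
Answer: √1478562 ≈ 1216.0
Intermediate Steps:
B = 3415519 (B = 1356318 + 2059201 = 3415519)
√(x + B) = √(-1936957 + 3415519) = √1478562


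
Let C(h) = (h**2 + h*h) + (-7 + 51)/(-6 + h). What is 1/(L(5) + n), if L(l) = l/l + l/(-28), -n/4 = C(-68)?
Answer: -1036/38320397 ≈ -2.7035e-5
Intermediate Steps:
C(h) = 2*h**2 + 44/(-6 + h) (C(h) = (h**2 + h**2) + 44/(-6 + h) = 2*h**2 + 44/(-6 + h))
n = -1368616/37 (n = -8*(22 + (-68)**3 - 6*(-68)**2)/(-6 - 68) = -8*(22 - 314432 - 6*4624)/(-74) = -8*(-1)*(22 - 314432 - 27744)/74 = -8*(-1)*(-342154)/74 = -4*342154/37 = -1368616/37 ≈ -36990.)
L(l) = 1 - l/28 (L(l) = 1 + l*(-1/28) = 1 - l/28)
1/(L(5) + n) = 1/((1 - 1/28*5) - 1368616/37) = 1/((1 - 5/28) - 1368616/37) = 1/(23/28 - 1368616/37) = 1/(-38320397/1036) = -1036/38320397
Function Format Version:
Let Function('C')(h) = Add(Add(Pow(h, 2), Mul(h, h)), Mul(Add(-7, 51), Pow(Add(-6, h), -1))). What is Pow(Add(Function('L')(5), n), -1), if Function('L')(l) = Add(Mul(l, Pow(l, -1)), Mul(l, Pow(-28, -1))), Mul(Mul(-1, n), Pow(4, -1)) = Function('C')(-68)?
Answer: Rational(-1036, 38320397) ≈ -2.7035e-5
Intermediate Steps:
Function('C')(h) = Add(Mul(2, Pow(h, 2)), Mul(44, Pow(Add(-6, h), -1))) (Function('C')(h) = Add(Add(Pow(h, 2), Pow(h, 2)), Mul(44, Pow(Add(-6, h), -1))) = Add(Mul(2, Pow(h, 2)), Mul(44, Pow(Add(-6, h), -1))))
n = Rational(-1368616, 37) (n = Mul(-4, Mul(2, Pow(Add(-6, -68), -1), Add(22, Pow(-68, 3), Mul(-6, Pow(-68, 2))))) = Mul(-4, Mul(2, Pow(-74, -1), Add(22, -314432, Mul(-6, 4624)))) = Mul(-4, Mul(2, Rational(-1, 74), Add(22, -314432, -27744))) = Mul(-4, Mul(2, Rational(-1, 74), -342154)) = Mul(-4, Rational(342154, 37)) = Rational(-1368616, 37) ≈ -36990.)
Function('L')(l) = Add(1, Mul(Rational(-1, 28), l)) (Function('L')(l) = Add(1, Mul(l, Rational(-1, 28))) = Add(1, Mul(Rational(-1, 28), l)))
Pow(Add(Function('L')(5), n), -1) = Pow(Add(Add(1, Mul(Rational(-1, 28), 5)), Rational(-1368616, 37)), -1) = Pow(Add(Add(1, Rational(-5, 28)), Rational(-1368616, 37)), -1) = Pow(Add(Rational(23, 28), Rational(-1368616, 37)), -1) = Pow(Rational(-38320397, 1036), -1) = Rational(-1036, 38320397)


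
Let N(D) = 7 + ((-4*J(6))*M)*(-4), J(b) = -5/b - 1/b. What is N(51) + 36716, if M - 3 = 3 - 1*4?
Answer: 36691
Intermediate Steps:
J(b) = -6/b
M = 2 (M = 3 + (3 - 1*4) = 3 + (3 - 4) = 3 - 1 = 2)
N(D) = -25 (N(D) = 7 + (-(-24)/6*2)*(-4) = 7 + (-4*(-1)*2)*(-4) = 7 + (4*2)*(-4) = 7 + 8*(-4) = 7 - 32 = -25)
N(51) + 36716 = -25 + 36716 = 36691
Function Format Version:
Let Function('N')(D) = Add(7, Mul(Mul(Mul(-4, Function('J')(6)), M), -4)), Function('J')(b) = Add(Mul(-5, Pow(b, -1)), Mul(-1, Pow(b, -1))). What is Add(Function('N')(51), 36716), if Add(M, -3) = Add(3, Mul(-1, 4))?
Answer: 36691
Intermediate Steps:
Function('J')(b) = Mul(-6, Pow(b, -1))
M = 2 (M = Add(3, Add(3, Mul(-1, 4))) = Add(3, Add(3, -4)) = Add(3, -1) = 2)
Function('N')(D) = -25 (Function('N')(D) = Add(7, Mul(Mul(Mul(-4, Mul(-6, Pow(6, -1))), 2), -4)) = Add(7, Mul(Mul(Mul(-4, Mul(-6, Rational(1, 6))), 2), -4)) = Add(7, Mul(Mul(Mul(-4, -1), 2), -4)) = Add(7, Mul(Mul(4, 2), -4)) = Add(7, Mul(8, -4)) = Add(7, -32) = -25)
Add(Function('N')(51), 36716) = Add(-25, 36716) = 36691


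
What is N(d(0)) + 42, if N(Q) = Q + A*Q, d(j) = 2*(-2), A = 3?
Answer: 26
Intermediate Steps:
d(j) = -4
N(Q) = 4*Q (N(Q) = Q + 3*Q = 4*Q)
N(d(0)) + 42 = 4*(-4) + 42 = -16 + 42 = 26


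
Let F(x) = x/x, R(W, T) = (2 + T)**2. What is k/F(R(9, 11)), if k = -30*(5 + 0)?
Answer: -150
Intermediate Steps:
k = -150 (k = -30*5 = -150)
F(x) = 1
k/F(R(9, 11)) = -150/1 = -150*1 = -150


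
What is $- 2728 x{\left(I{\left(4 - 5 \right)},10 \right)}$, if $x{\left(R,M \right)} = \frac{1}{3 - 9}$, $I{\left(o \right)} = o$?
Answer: $\frac{1364}{3} \approx 454.67$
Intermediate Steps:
$x{\left(R,M \right)} = - \frac{1}{6}$ ($x{\left(R,M \right)} = \frac{1}{-6} = - \frac{1}{6}$)
$- 2728 x{\left(I{\left(4 - 5 \right)},10 \right)} = \left(-2728\right) \left(- \frac{1}{6}\right) = \frac{1364}{3}$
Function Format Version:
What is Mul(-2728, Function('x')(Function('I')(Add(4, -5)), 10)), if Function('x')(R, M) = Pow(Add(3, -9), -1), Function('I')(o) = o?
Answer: Rational(1364, 3) ≈ 454.67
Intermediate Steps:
Function('x')(R, M) = Rational(-1, 6) (Function('x')(R, M) = Pow(-6, -1) = Rational(-1, 6))
Mul(-2728, Function('x')(Function('I')(Add(4, -5)), 10)) = Mul(-2728, Rational(-1, 6)) = Rational(1364, 3)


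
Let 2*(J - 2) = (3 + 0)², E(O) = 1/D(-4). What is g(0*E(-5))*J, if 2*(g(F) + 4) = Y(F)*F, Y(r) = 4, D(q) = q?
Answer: -26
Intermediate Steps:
E(O) = -¼ (E(O) = 1/(-4) = -¼)
J = 13/2 (J = 2 + (3 + 0)²/2 = 2 + (½)*3² = 2 + (½)*9 = 2 + 9/2 = 13/2 ≈ 6.5000)
g(F) = -4 + 2*F (g(F) = -4 + (4*F)/2 = -4 + 2*F)
g(0*E(-5))*J = (-4 + 2*(0*(-¼)))*(13/2) = (-4 + 2*0)*(13/2) = (-4 + 0)*(13/2) = -4*13/2 = -26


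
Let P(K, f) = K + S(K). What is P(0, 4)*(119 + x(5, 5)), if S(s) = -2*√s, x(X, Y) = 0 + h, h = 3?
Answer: 0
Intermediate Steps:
x(X, Y) = 3 (x(X, Y) = 0 + 3 = 3)
P(K, f) = K - 2*√K
P(0, 4)*(119 + x(5, 5)) = (0 - 2*√0)*(119 + 3) = (0 - 2*0)*122 = (0 + 0)*122 = 0*122 = 0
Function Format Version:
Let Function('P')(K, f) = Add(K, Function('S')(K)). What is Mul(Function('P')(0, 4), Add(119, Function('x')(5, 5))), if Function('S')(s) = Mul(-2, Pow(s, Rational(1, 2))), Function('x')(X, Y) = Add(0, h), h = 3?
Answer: 0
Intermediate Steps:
Function('x')(X, Y) = 3 (Function('x')(X, Y) = Add(0, 3) = 3)
Function('P')(K, f) = Add(K, Mul(-2, Pow(K, Rational(1, 2))))
Mul(Function('P')(0, 4), Add(119, Function('x')(5, 5))) = Mul(Add(0, Mul(-2, Pow(0, Rational(1, 2)))), Add(119, 3)) = Mul(Add(0, Mul(-2, 0)), 122) = Mul(Add(0, 0), 122) = Mul(0, 122) = 0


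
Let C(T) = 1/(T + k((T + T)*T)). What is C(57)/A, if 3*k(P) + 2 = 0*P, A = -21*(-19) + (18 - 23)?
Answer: 3/66586 ≈ 4.5055e-5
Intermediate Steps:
A = 394 (A = 399 - 5 = 394)
k(P) = -⅔ (k(P) = -⅔ + (0*P)/3 = -⅔ + (⅓)*0 = -⅔ + 0 = -⅔)
C(T) = 1/(-⅔ + T) (C(T) = 1/(T - ⅔) = 1/(-⅔ + T))
C(57)/A = (3/(-2 + 3*57))/394 = (3/(-2 + 171))*(1/394) = (3/169)*(1/394) = 3/66586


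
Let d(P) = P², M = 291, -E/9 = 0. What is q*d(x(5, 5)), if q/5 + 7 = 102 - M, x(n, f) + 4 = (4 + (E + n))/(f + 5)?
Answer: -47089/5 ≈ -9417.8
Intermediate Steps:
E = 0 (E = -9*0 = 0)
x(n, f) = -4 + (4 + n)/(5 + f) (x(n, f) = -4 + (4 + (0 + n))/(f + 5) = -4 + (4 + n)/(5 + f))
q = -980 (q = -35 + 5*(102 - 1*291) = -35 + 5*(102 - 291) = -35 + 5*(-189) = -35 - 945 = -980)
q*d(x(5, 5)) = -980*(-16 + 5 - 4*5)²/(5 + 5)² = -980*(-16 + 5 - 20)²/100 = -980*((⅒)*(-31))² = -980*(-31/10)² = -980*961/100 = -47089/5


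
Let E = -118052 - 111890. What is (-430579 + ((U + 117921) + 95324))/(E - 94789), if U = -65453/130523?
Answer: 28367151135/42384864313 ≈ 0.66928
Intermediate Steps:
U = -65453/130523 (U = -65453*1/130523 = -65453/130523 ≈ -0.50147)
E = -229942
(-430579 + ((U + 117921) + 95324))/(E - 94789) = (-430579 + ((-65453/130523 + 117921) + 95324))/(-229942 - 94789) = (-430579 + (15391337230/130523 + 95324))/(-324731) = (-430579 + 27833311682/130523)*(-1/324731) = -28367151135/130523*(-1/324731) = 28367151135/42384864313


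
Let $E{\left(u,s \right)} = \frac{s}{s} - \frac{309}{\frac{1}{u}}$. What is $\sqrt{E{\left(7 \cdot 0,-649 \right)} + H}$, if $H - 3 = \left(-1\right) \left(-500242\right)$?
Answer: $\sqrt{500246} \approx 707.28$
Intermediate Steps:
$E{\left(u,s \right)} = 1 - 309 u$
$H = 500245$ ($H = 3 - -500242 = 3 + 500242 = 500245$)
$\sqrt{E{\left(7 \cdot 0,-649 \right)} + H} = \sqrt{\left(1 - 309 \cdot 7 \cdot 0\right) + 500245} = \sqrt{\left(1 - 0\right) + 500245} = \sqrt{\left(1 + 0\right) + 500245} = \sqrt{1 + 500245} = \sqrt{500246}$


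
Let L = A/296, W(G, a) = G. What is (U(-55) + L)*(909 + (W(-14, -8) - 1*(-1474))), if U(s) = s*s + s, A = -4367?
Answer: 2072289857/296 ≈ 7.0010e+6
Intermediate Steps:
L = -4367/296 ≈ -14.753
U(s) = s + s² (U(s) = s² + s = s + s²)
(U(-55) + L)*(909 + (W(-14, -8) - 1*(-1474))) = (-55*(1 - 55) - 4367/296)*(909 + (-14 - 1*(-1474))) = (-55*(-54) - 4367/296)*(909 + (-14 + 1474)) = (2970 - 4367/296)*(909 + 1460) = (874753/296)*2369 = 2072289857/296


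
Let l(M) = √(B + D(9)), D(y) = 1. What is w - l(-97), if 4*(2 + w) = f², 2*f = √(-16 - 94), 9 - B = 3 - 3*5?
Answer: -71/8 - √22 ≈ -13.565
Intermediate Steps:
B = 21 (B = 9 - (3 - 3*5) = 9 - (3 - 15) = 9 - 1*(-12) = 9 + 12 = 21)
f = I*√110/2 (f = √(-16 - 94)/2 = √(-110)/2 = (I*√110)/2 = I*√110/2 ≈ 5.244*I)
l(M) = √22 (l(M) = √(21 + 1) = √22)
w = -71/8 (w = -2 + (I*√110/2)²/4 = -2 + (¼)*(-55/2) = -2 - 55/8 = -71/8 ≈ -8.8750)
w - l(-97) = -71/8 - √22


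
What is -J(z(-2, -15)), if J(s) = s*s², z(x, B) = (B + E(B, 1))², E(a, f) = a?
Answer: -729000000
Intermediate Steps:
z(x, B) = 4*B² (z(x, B) = (B + B)² = (2*B)² = 4*B²)
J(s) = s³
-J(z(-2, -15)) = -(4*(-15)²)³ = -(4*225)³ = -1*900³ = -1*729000000 = -729000000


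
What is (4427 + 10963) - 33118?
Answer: -17728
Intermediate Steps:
(4427 + 10963) - 33118 = 15390 - 33118 = -17728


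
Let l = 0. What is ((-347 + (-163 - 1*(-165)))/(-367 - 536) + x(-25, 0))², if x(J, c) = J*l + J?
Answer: 54908100/90601 ≈ 606.04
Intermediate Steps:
x(J, c) = J (x(J, c) = J*0 + J = 0 + J = J)
((-347 + (-163 - 1*(-165)))/(-367 - 536) + x(-25, 0))² = ((-347 + (-163 - 1*(-165)))/(-367 - 536) - 25)² = ((-347 + (-163 + 165))/(-903) - 25)² = ((-347 + 2)*(-1/903) - 25)² = (-345*(-1/903) - 25)² = (115/301 - 25)² = (-7410/301)² = 54908100/90601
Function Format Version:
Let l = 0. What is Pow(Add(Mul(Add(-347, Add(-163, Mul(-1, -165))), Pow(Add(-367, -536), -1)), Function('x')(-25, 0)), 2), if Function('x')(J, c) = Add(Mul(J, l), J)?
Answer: Rational(54908100, 90601) ≈ 606.04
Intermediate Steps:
Function('x')(J, c) = J (Function('x')(J, c) = Add(Mul(J, 0), J) = Add(0, J) = J)
Pow(Add(Mul(Add(-347, Add(-163, Mul(-1, -165))), Pow(Add(-367, -536), -1)), Function('x')(-25, 0)), 2) = Pow(Add(Mul(Add(-347, Add(-163, Mul(-1, -165))), Pow(Add(-367, -536), -1)), -25), 2) = Pow(Add(Mul(Add(-347, Add(-163, 165)), Pow(-903, -1)), -25), 2) = Pow(Add(Mul(Add(-347, 2), Rational(-1, 903)), -25), 2) = Pow(Add(Mul(-345, Rational(-1, 903)), -25), 2) = Pow(Add(Rational(115, 301), -25), 2) = Pow(Rational(-7410, 301), 2) = Rational(54908100, 90601)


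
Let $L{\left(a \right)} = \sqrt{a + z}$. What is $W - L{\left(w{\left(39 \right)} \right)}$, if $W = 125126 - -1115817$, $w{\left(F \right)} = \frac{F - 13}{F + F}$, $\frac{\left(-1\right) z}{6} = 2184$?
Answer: $1240943 - \frac{i \sqrt{117933}}{3} \approx 1.2409 \cdot 10^{6} - 114.47 i$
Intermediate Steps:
$z = -13104$ ($z = \left(-6\right) 2184 = -13104$)
$w{\left(F \right)} = \frac{-13 + F}{2 F}$
$W = 1240943$ ($W = 125126 + 1115817 = 1240943$)
$L{\left(a \right)} = \sqrt{-13104 + a}$ ($L{\left(a \right)} = \sqrt{a - 13104} = \sqrt{-13104 + a}$)
$W - L{\left(w{\left(39 \right)} \right)} = 1240943 - \sqrt{-13104 + \frac{-13 + 39}{2 \cdot 39}} = 1240943 - \sqrt{-13104 + \frac{1}{2} \cdot \frac{1}{39} \cdot 26} = 1240943 - \sqrt{-13104 + \frac{1}{3}} = 1240943 - \sqrt{- \frac{39311}{3}} = 1240943 - \frac{i \sqrt{117933}}{3}$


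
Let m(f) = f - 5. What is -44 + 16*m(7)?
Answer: -12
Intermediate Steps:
m(f) = -5 + f
-44 + 16*m(7) = -44 + 16*(-5 + 7) = -44 + 16*2 = -44 + 32 = -12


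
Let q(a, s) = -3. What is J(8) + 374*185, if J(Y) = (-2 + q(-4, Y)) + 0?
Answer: 69185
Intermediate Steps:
J(Y) = -5 (J(Y) = (-2 - 3) + 0 = -5 + 0 = -5)
J(8) + 374*185 = -5 + 374*185 = -5 + 69190 = 69185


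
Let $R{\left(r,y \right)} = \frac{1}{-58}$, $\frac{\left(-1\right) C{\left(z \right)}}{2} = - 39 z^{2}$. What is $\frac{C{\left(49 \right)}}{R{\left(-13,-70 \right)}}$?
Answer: $-10862124$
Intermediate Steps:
$C{\left(z \right)} = 78 z^{2}$ ($C{\left(z \right)} = - 2 \left(- 39 z^{2}\right) = 78 z^{2}$)
$R{\left(r,y \right)} = - \frac{1}{58}$
$\frac{C{\left(49 \right)}}{R{\left(-13,-70 \right)}} = \frac{78 \cdot 49^{2}}{- \frac{1}{58}} = 78 \cdot 2401 \left(-58\right) = 187278 \left(-58\right) = -10862124$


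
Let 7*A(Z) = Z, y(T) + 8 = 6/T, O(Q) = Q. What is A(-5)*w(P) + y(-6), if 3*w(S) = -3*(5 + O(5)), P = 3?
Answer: -13/7 ≈ -1.8571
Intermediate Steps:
y(T) = -8 + 6/T
w(S) = -10 (w(S) = (-3*(5 + 5))/3 = (-3*10)/3 = (⅓)*(-30) = -10)
A(Z) = Z/7
A(-5)*w(P) + y(-6) = ((⅐)*(-5))*(-10) + (-8 + 6/(-6)) = -5/7*(-10) + (-8 + 6*(-⅙)) = 50/7 + (-8 - 1) = 50/7 - 9 = -13/7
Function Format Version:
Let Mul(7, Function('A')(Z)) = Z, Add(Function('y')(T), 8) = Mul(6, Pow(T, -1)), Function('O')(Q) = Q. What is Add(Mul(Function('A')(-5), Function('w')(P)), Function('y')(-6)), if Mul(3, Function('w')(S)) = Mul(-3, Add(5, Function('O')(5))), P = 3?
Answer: Rational(-13, 7) ≈ -1.8571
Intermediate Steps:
Function('y')(T) = Add(-8, Mul(6, Pow(T, -1)))
Function('w')(S) = -10 (Function('w')(S) = Mul(Rational(1, 3), Mul(-3, Add(5, 5))) = Mul(Rational(1, 3), Mul(-3, 10)) = Mul(Rational(1, 3), -30) = -10)
Function('A')(Z) = Mul(Rational(1, 7), Z)
Add(Mul(Function('A')(-5), Function('w')(P)), Function('y')(-6)) = Add(Mul(Mul(Rational(1, 7), -5), -10), Add(-8, Mul(6, Pow(-6, -1)))) = Add(Mul(Rational(-5, 7), -10), Add(-8, Mul(6, Rational(-1, 6)))) = Add(Rational(50, 7), Add(-8, -1)) = Add(Rational(50, 7), -9) = Rational(-13, 7)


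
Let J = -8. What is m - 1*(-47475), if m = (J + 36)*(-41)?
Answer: 46327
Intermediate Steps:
m = -1148 (m = (-8 + 36)*(-41) = 28*(-41) = -1148)
m - 1*(-47475) = -1148 - 1*(-47475) = -1148 + 47475 = 46327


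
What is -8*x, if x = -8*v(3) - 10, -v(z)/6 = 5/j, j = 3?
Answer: -560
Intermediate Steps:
v(z) = -10 (v(z) = -30/3 = -6*5/3 = -10)
x = 70 (x = -8*(-10) - 10 = 80 - 10 = 70)
-8*x = -8*70 = -560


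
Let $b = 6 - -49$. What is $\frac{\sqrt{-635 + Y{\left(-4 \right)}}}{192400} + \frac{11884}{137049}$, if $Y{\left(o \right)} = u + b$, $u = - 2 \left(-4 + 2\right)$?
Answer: $\frac{11884}{137049} + \frac{3 i}{24050} \approx 0.086714 + 0.00012474 i$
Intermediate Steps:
$b = 55$ ($b = 6 + 49 = 55$)
$u = 4$ ($u = \left(-2\right) \left(-2\right) = 4$)
$Y{\left(o \right)} = 59$ ($Y{\left(o \right)} = 4 + 55 = 59$)
$\frac{\sqrt{-635 + Y{\left(-4 \right)}}}{192400} + \frac{11884}{137049} = \frac{\sqrt{-635 + 59}}{192400} + \frac{11884}{137049} = \sqrt{-576} \cdot \frac{1}{192400} + 11884 \cdot \frac{1}{137049} = 24 i \frac{1}{192400} + \frac{11884}{137049} = \frac{3 i}{24050} + \frac{11884}{137049} = \frac{11884}{137049} + \frac{3 i}{24050}$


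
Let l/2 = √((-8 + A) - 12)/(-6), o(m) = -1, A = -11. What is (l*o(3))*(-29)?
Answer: -29*I*√31/3 ≈ -53.822*I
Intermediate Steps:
l = -I*√31/3 (l = 2*(√((-8 - 11) - 12)/(-6)) = 2*(√(-19 - 12)*(-⅙)) = 2*(√(-31)*(-⅙)) = 2*((I*√31)*(-⅙)) = 2*(-I*√31/6) = -I*√31/3 ≈ -1.8559*I)
(l*o(3))*(-29) = (-I*√31/3*(-1))*(-29) = (I*√31/3)*(-29) = -29*I*√31/3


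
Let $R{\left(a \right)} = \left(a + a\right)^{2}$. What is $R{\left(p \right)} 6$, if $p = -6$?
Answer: $864$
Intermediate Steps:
$R{\left(a \right)} = 4 a^{2}$ ($R{\left(a \right)} = \left(2 a\right)^{2} = 4 a^{2}$)
$R{\left(p \right)} 6 = 4 \left(-6\right)^{2} \cdot 6 = 4 \cdot 36 \cdot 6 = 144 \cdot 6 = 864$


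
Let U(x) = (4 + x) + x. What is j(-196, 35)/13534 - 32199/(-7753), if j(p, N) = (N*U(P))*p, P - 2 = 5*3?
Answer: -792635387/52464551 ≈ -15.108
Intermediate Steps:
P = 17 (P = 2 + 5*3 = 2 + 15 = 17)
U(x) = 4 + 2*x
j(p, N) = 38*N*p (j(p, N) = (N*(4 + 2*17))*p = (N*(4 + 34))*p = (N*38)*p = (38*N)*p = 38*N*p)
j(-196, 35)/13534 - 32199/(-7753) = (38*35*(-196))/13534 - 32199/(-7753) = -260680*1/13534 - 32199*(-1/7753) = -130340/6767 + 32199/7753 = -792635387/52464551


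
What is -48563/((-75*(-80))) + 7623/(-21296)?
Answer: -278909/33000 ≈ -8.4518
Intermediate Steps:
-48563/((-75*(-80))) + 7623/(-21296) = -48563/6000 + 7623*(-1/21296) = -48563*1/6000 - 63/176 = -48563/6000 - 63/176 = -278909/33000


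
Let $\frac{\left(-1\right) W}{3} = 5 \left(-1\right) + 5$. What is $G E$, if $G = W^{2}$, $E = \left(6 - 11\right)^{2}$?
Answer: $0$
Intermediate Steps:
$W = 0$ ($W = - 3 \left(5 \left(-1\right) + 5\right) = - 3 \left(-5 + 5\right) = \left(-3\right) 0 = 0$)
$E = 25$ ($E = \left(-5\right)^{2} = 25$)
$G = 0$ ($G = 0^{2} = 0$)
$G E = 0 \cdot 25 = 0$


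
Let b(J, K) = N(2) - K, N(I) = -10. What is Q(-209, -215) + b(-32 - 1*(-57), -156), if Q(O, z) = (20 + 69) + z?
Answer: 20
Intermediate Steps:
b(J, K) = -10 - K
Q(O, z) = 89 + z
Q(-209, -215) + b(-32 - 1*(-57), -156) = (89 - 215) + (-10 - 1*(-156)) = -126 + (-10 + 156) = -126 + 146 = 20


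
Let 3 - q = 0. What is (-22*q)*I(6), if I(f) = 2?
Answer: -132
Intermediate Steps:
q = 3 (q = 3 - 1*0 = 3 + 0 = 3)
(-22*q)*I(6) = -22*3*2 = -66*2 = -132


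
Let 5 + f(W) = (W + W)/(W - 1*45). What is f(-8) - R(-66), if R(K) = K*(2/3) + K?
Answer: 5581/53 ≈ 105.30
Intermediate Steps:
f(W) = -5 + 2*W/(-45 + W) (f(W) = -5 + (W + W)/(W - 1*45) = -5 + (2*W)/(W - 45) = -5 + (2*W)/(-45 + W) = -5 + 2*W/(-45 + W))
R(K) = 5*K/3 (R(K) = K*(2*(⅓)) + K = K*(⅔) + K = 2*K/3 + K = 5*K/3)
f(-8) - R(-66) = 3*(75 - 1*(-8))/(-45 - 8) - 5*(-66)/3 = 3*(75 + 8)/(-53) - 1*(-110) = 3*(-1/53)*83 + 110 = -249/53 + 110 = 5581/53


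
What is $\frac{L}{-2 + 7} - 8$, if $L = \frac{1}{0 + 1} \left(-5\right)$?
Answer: $-9$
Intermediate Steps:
$L = -5$ ($L = 1^{-1} \left(-5\right) = 1 \left(-5\right) = -5$)
$\frac{L}{-2 + 7} - 8 = - \frac{5}{-2 + 7} - 8 = - \frac{5}{5} - 8 = \left(-5\right) \frac{1}{5} - 8 = -1 - 8 = -9$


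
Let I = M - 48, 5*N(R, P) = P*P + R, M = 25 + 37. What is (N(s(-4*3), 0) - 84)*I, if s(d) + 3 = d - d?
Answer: -5922/5 ≈ -1184.4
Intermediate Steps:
M = 62
s(d) = -3 (s(d) = -3 + (d - d) = -3 + 0 = -3)
N(R, P) = R/5 + P²/5 (N(R, P) = (P*P + R)/5 = (P² + R)/5 = (R + P²)/5 = R/5 + P²/5)
I = 14 (I = 62 - 48 = 14)
(N(s(-4*3), 0) - 84)*I = (((⅕)*(-3) + (⅕)*0²) - 84)*14 = ((-⅗ + (⅕)*0) - 84)*14 = ((-⅗ + 0) - 84)*14 = (-⅗ - 84)*14 = -423/5*14 = -5922/5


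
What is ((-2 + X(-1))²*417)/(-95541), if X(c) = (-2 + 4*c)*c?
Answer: -2224/31847 ≈ -0.069834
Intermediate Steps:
X(c) = c*(-2 + 4*c)
((-2 + X(-1))²*417)/(-95541) = ((-2 + 2*(-1)*(-1 + 2*(-1)))²*417)/(-95541) = ((-2 + 2*(-1)*(-1 - 2))²*417)*(-1/95541) = ((-2 + 2*(-1)*(-3))²*417)*(-1/95541) = ((-2 + 6)²*417)*(-1/95541) = (4²*417)*(-1/95541) = (16*417)*(-1/95541) = 6672*(-1/95541) = -2224/31847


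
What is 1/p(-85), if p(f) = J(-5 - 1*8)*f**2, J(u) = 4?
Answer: 1/28900 ≈ 3.4602e-5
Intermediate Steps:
p(f) = 4*f**2
1/p(-85) = 1/(4*(-85)**2) = 1/(4*7225) = 1/28900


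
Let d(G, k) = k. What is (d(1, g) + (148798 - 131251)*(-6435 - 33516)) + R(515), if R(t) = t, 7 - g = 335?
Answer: -701020010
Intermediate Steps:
g = -328 (g = 7 - 1*335 = 7 - 335 = -328)
(d(1, g) + (148798 - 131251)*(-6435 - 33516)) + R(515) = (-328 + (148798 - 131251)*(-6435 - 33516)) + 515 = (-328 + 17547*(-39951)) + 515 = (-328 - 701020197) + 515 = -701020525 + 515 = -701020010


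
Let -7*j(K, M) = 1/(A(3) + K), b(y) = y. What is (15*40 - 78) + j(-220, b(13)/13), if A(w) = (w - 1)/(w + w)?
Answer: 2407989/4613 ≈ 522.00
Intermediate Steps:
A(w) = (-1 + w)/(2*w) (A(w) = (-1 + w)/((2*w)) = (-1 + w)*(1/(2*w)) = (-1 + w)/(2*w))
j(K, M) = -1/(7*(⅓ + K)) (j(K, M) = -1/(7*((½)*(-1 + 3)/3 + K)) = -1/(7*((½)*(⅓)*2 + K)) = -1/(7*(⅓ + K)))
(15*40 - 78) + j(-220, b(13)/13) = (15*40 - 78) - 3/(7 + 21*(-220)) = (600 - 78) - 3/(7 - 4620) = 522 - 3/(-4613) = 522 - 3*(-1/4613) = 522 + 3/4613 = 2407989/4613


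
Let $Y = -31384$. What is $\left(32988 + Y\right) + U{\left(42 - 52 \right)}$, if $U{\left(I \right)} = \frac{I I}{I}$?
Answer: $1594$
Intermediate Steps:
$U{\left(I \right)} = I$ ($U{\left(I \right)} = \frac{I^{2}}{I} = I$)
$\left(32988 + Y\right) + U{\left(42 - 52 \right)} = \left(32988 - 31384\right) + \left(42 - 52\right) = 1604 + \left(42 - 52\right) = 1604 - 10 = 1594$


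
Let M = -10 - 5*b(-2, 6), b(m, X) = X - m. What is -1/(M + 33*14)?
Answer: -1/412 ≈ -0.0024272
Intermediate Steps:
M = -50 (M = -10 - 5*(6 - 1*(-2)) = -10 - 5*(6 + 2) = -10 - 5*8 = -10 - 40 = -50)
-1/(M + 33*14) = -1/(-50 + 33*14) = -1/(-50 + 462) = -1/412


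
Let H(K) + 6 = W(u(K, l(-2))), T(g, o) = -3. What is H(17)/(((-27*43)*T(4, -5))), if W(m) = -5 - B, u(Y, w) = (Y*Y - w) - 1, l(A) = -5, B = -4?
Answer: -7/3483 ≈ -0.0020098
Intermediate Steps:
u(Y, w) = -1 + Y**2 - w (u(Y, w) = (Y**2 - w) - 1 = -1 + Y**2 - w)
W(m) = -1 (W(m) = -5 - 1*(-4) = -5 + 4 = -1)
H(K) = -7 (H(K) = -6 - 1 = -7)
H(17)/(((-27*43)*T(4, -5))) = -7/(-27*43*(-3)) = -7/((-1161*(-3))) = -7/3483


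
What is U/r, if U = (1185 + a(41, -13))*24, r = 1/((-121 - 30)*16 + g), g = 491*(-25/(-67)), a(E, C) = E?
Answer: -4401742128/67 ≈ -6.5698e+7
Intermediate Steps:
g = 12275/67 (g = 491*(-25*(-1/67)) = 491*(25/67) = 12275/67 ≈ 183.21)
r = -67/149597 (r = 1/((-121 - 30)*16 + 12275/67) = 1/(-151*16 + 12275/67) = 1/(-2416 + 12275/67) = 1/(-149597/67) = -67/149597 ≈ -0.00044787)
U = 29424 (U = (1185 + 41)*24 = 1226*24 = 29424)
U/r = 29424/(-67/149597) = 29424*(-149597/67) = -4401742128/67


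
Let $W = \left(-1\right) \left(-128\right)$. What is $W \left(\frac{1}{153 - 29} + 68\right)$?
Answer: $\frac{269856}{31} \approx 8705.0$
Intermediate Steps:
$W = 128$
$W \left(\frac{1}{153 - 29} + 68\right) = 128 \left(\frac{1}{153 - 29} + 68\right) = 128 \left(\frac{1}{124} + 68\right) = 128 \cdot \frac{8433}{124} = \frac{269856}{31}$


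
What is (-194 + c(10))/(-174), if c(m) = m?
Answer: 92/87 ≈ 1.0575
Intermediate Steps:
(-194 + c(10))/(-174) = (-194 + 10)/(-174) = -184*(-1/174) = 92/87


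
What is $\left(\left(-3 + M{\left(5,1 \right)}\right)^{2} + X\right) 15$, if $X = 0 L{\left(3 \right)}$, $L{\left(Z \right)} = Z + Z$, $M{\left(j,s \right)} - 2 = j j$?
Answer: $8640$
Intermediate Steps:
$M{\left(j,s \right)} = 2 + j^{2}$ ($M{\left(j,s \right)} = 2 + j j = 2 + j^{2}$)
$L{\left(Z \right)} = 2 Z$
$X = 0$ ($X = 0 \cdot 2 \cdot 3 = 0 \cdot 6 = 0$)
$\left(\left(-3 + M{\left(5,1 \right)}\right)^{2} + X\right) 15 = \left(\left(-3 + \left(2 + 5^{2}\right)\right)^{2} + 0\right) 15 = \left(\left(-3 + \left(2 + 25\right)\right)^{2} + 0\right) 15 = \left(\left(-3 + 27\right)^{2} + 0\right) 15 = \left(24^{2} + 0\right) 15 = \left(576 + 0\right) 15 = 576 \cdot 15 = 8640$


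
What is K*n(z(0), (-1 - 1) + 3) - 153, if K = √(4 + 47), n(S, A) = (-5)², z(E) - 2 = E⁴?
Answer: -153 + 25*√51 ≈ 25.536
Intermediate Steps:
z(E) = 2 + E⁴
n(S, A) = 25
K = √51 ≈ 7.1414
K*n(z(0), (-1 - 1) + 3) - 153 = √51*25 - 153 = 25*√51 - 153 = -153 + 25*√51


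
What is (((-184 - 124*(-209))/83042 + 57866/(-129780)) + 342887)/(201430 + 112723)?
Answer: 923839285578677/846421702206570 ≈ 1.0915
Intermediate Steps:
(((-184 - 124*(-209))/83042 + 57866/(-129780)) + 342887)/(201430 + 112723) = (((-184 + 25916)*(1/83042) + 57866*(-1/129780)) + 342887)/314153 = ((25732*(1/83042) - 28933/64890) + 342887)*(1/314153) = ((12866/41521 - 28933/64890) + 342887)*(1/314153) = (-366452353/2694297690 + 342887)*(1/314153) = (923839285578677/2694297690)*(1/314153) = 923839285578677/846421702206570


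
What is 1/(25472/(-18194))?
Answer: -9097/12736 ≈ -0.71427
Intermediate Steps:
1/(25472/(-18194)) = 1/(25472*(-1/18194)) = 1/(-12736/9097) = -9097/12736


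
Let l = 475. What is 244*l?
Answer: 115900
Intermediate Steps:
244*l = 244*475 = 115900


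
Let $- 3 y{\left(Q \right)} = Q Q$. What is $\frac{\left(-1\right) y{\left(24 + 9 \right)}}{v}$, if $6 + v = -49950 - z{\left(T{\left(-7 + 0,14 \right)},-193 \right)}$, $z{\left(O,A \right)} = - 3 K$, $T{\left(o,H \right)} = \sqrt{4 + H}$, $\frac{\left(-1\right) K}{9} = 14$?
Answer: $- \frac{121}{16778} \approx -0.0072118$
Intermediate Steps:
$K = -126$ ($K = \left(-9\right) 14 = -126$)
$y{\left(Q \right)} = - \frac{Q^{2}}{3}$ ($y{\left(Q \right)} = - \frac{Q Q}{3} = - \frac{Q^{2}}{3}$)
$z{\left(O,A \right)} = 378$ ($z{\left(O,A \right)} = \left(-3\right) \left(-126\right) = 378$)
$v = -50334$ ($v = -6 - 50328 = -50334$)
$\frac{\left(-1\right) y{\left(24 + 9 \right)}}{v} = \frac{\left(-1\right) \left(- \frac{\left(24 + 9\right)^{2}}{3}\right)}{-50334} = - \frac{\left(-1\right) 33^{2}}{3} \left(- \frac{1}{50334}\right) = - \frac{\left(-1\right) 1089}{3} \left(- \frac{1}{50334}\right) = \left(-1\right) \left(-363\right) \left(- \frac{1}{50334}\right) = 363 \left(- \frac{1}{50334}\right) = - \frac{121}{16778}$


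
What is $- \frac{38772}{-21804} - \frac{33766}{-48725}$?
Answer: $\frac{218783297}{88533325} \approx 2.4712$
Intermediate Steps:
$- \frac{38772}{-21804} - \frac{33766}{-48725} = \left(-38772\right) \left(- \frac{1}{21804}\right) - - \frac{33766}{48725} = \frac{3231}{1817} + \frac{33766}{48725} = \frac{218783297}{88533325}$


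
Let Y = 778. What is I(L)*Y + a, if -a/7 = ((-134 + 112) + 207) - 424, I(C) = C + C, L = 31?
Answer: 49909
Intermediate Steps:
I(C) = 2*C
a = 1673 (a = -7*(((-134 + 112) + 207) - 424) = -7*((-22 + 207) - 424) = -7*(185 - 424) = -7*(-239) = 1673)
I(L)*Y + a = (2*31)*778 + 1673 = 62*778 + 1673 = 48236 + 1673 = 49909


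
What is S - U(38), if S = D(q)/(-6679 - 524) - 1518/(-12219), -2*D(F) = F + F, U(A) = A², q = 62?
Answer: -42359913392/29337819 ≈ -1443.9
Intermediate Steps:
D(F) = -F (D(F) = -(F + F)/2 = -F)
S = 3897244/29337819 (S = (-1*62)/(-6679 - 524) - 1518/(-12219) = -62/(-7203) - 1518*(-1/12219) = -62*(-1/7203) + 506/4073 = 62/7203 + 506/4073 = 3897244/29337819 ≈ 0.13284)
S - U(38) = 3897244/29337819 - 1*38² = 3897244/29337819 - 1*1444 = 3897244/29337819 - 1444 = -42359913392/29337819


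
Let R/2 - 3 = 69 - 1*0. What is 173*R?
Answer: 24912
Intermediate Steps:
R = 144 (R = 6 + 2*(69 - 1*0) = 6 + 2*(69 + 0) = 6 + 2*69 = 6 + 138 = 144)
173*R = 173*144 = 24912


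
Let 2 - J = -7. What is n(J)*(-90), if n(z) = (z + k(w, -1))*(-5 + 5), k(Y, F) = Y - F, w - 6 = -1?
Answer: 0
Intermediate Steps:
J = 9 (J = 2 - 1*(-7) = 2 + 7 = 9)
w = 5 (w = 6 - 1 = 5)
n(z) = 0 (n(z) = (z + (5 - 1*(-1)))*(-5 + 5) = (z + (5 + 1))*0 = (z + 6)*0 = (6 + z)*0 = 0)
n(J)*(-90) = 0*(-90) = 0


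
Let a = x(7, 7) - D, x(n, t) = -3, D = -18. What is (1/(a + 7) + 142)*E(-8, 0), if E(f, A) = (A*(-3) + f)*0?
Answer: 0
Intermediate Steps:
a = 15 (a = -3 - 1*(-18) = -3 + 18 = 15)
E(f, A) = 0 (E(f, A) = (-3*A + f)*0 = (f - 3*A)*0 = 0)
(1/(a + 7) + 142)*E(-8, 0) = (1/(15 + 7) + 142)*0 = (1/22 + 142)*0 = (3125/22)*0 = 0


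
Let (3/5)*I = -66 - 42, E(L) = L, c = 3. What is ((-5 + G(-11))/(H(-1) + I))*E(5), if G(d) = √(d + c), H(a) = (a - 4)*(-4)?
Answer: 5/32 - I*√2/16 ≈ 0.15625 - 0.088388*I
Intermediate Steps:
H(a) = 16 - 4*a (H(a) = (-4 + a)*(-4) = 16 - 4*a)
G(d) = √(3 + d) (G(d) = √(d + 3) = √(3 + d))
I = -180 (I = 5*(-66 - 42)/3 = (5/3)*(-108) = -180)
((-5 + G(-11))/(H(-1) + I))*E(5) = ((-5 + √(3 - 11))/((16 - 4*(-1)) - 180))*5 = ((-5 + √(-8))/((16 + 4) - 180))*5 = ((-5 + 2*I*√2)/(20 - 180))*5 = ((-5 + 2*I*√2)/(-160))*5 = ((-5 + 2*I*√2)*(-1/160))*5 = (1/32 - I*√2/80)*5 = 5/32 - I*√2/16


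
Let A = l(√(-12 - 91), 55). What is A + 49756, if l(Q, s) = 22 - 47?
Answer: 49731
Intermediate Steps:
l(Q, s) = -25
A = -25
A + 49756 = -25 + 49756 = 49731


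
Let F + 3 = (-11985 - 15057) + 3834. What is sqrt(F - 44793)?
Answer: 6*I*sqrt(1889) ≈ 260.78*I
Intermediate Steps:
F = -23211 (F = -3 + ((-11985 - 15057) + 3834) = -3 + (-27042 + 3834) = -3 - 23208 = -23211)
sqrt(F - 44793) = sqrt(-23211 - 44793) = sqrt(-68004) = 6*I*sqrt(1889)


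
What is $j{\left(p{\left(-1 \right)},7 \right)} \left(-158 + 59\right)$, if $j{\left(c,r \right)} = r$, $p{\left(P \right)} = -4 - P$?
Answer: $-693$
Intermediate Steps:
$j{\left(p{\left(-1 \right)},7 \right)} \left(-158 + 59\right) = 7 \left(-158 + 59\right) = 7 \left(-99\right) = -693$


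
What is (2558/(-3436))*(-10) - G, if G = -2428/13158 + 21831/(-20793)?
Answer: 339958699358/39169583091 ≈ 8.6792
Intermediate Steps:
G = -56289617/45599049 (G = -2428*1/13158 + 21831*(-1/20793) = -1214/6579 - 7277/6931 = -56289617/45599049 ≈ -1.2344)
(2558/(-3436))*(-10) - G = (2558/(-3436))*(-10) - 1*(-56289617/45599049) = (2558*(-1/3436))*(-10) + 56289617/45599049 = -1279/1718*(-10) + 56289617/45599049 = 6395/859 + 56289617/45599049 = 339958699358/39169583091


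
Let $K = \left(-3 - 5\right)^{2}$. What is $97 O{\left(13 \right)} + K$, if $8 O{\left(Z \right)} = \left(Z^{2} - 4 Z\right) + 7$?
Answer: $\frac{3135}{2} \approx 1567.5$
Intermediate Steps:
$K = 64$ ($K = \left(-8\right)^{2} = 64$)
$O{\left(Z \right)} = \frac{7}{8} - \frac{Z}{2} + \frac{Z^{2}}{8}$ ($O{\left(Z \right)} = \frac{\left(Z^{2} - 4 Z\right) + 7}{8} = \frac{7 + Z^{2} - 4 Z}{8} = \frac{7}{8} - \frac{Z}{2} + \frac{Z^{2}}{8}$)
$97 O{\left(13 \right)} + K = 97 \left(\frac{7}{8} - \frac{13}{2} + \frac{13^{2}}{8}\right) + 64 = 97 \left(\frac{7}{8} - \frac{13}{2} + \frac{1}{8} \cdot 169\right) + 64 = 97 \left(\frac{7}{8} - \frac{13}{2} + \frac{169}{8}\right) + 64 = 97 \cdot \frac{31}{2} + 64 = \frac{3007}{2} + 64 = \frac{3135}{2}$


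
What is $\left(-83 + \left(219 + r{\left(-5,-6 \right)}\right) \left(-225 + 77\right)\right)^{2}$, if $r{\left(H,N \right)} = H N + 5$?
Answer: $1419405625$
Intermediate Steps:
$r{\left(H,N \right)} = 5 + H N$
$\left(-83 + \left(219 + r{\left(-5,-6 \right)}\right) \left(-225 + 77\right)\right)^{2} = \left(-83 + \left(219 + \left(5 - -30\right)\right) \left(-225 + 77\right)\right)^{2} = \left(-83 + \left(219 + \left(5 + 30\right)\right) \left(-148\right)\right)^{2} = \left(-83 + \left(219 + 35\right) \left(-148\right)\right)^{2} = \left(-83 + 254 \left(-148\right)\right)^{2} = \left(-83 - 37592\right)^{2} = \left(-37675\right)^{2} = 1419405625$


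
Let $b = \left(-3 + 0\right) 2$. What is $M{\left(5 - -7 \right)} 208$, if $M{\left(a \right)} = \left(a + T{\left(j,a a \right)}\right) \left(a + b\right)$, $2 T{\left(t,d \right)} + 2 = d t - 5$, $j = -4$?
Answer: $-348816$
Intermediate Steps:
$T{\left(t,d \right)} = - \frac{7}{2} + \frac{d t}{2}$ ($T{\left(t,d \right)} = -1 + \frac{d t - 5}{2} = -1 + \frac{-5 + d t}{2} = -1 + \left(- \frac{5}{2} + \frac{d t}{2}\right) = - \frac{7}{2} + \frac{d t}{2}$)
$b = -6$ ($b = \left(-3\right) 2 = -6$)
$M{\left(a \right)} = \left(-6 + a\right) \left(- \frac{7}{2} + a - 2 a^{2}\right)$ ($M{\left(a \right)} = \left(a + \left(- \frac{7}{2} + \frac{1}{2} a a \left(-4\right)\right)\right) \left(a - 6\right) = \left(a + \left(- \frac{7}{2} + \frac{1}{2} a^{2} \left(-4\right)\right)\right) \left(-6 + a\right) = \left(a - \left(\frac{7}{2} + 2 a^{2}\right)\right) \left(-6 + a\right) = \left(- \frac{7}{2} + a - 2 a^{2}\right) \left(-6 + a\right) = \left(-6 + a\right) \left(- \frac{7}{2} + a - 2 a^{2}\right)$)
$M{\left(5 - -7 \right)} 208 = \left(21 - 2 \left(5 - -7\right)^{3} + 13 \left(5 - -7\right)^{2} - \frac{19 \left(5 - -7\right)}{2}\right) 208 = \left(21 - 2 \left(5 + 7\right)^{3} + 13 \left(5 + 7\right)^{2} - \frac{19 \left(5 + 7\right)}{2}\right) 208 = \left(21 - 2 \cdot 12^{3} + 13 \cdot 12^{2} - 114\right) 208 = \left(21 - 3456 + 13 \cdot 144 - 114\right) 208 = \left(21 - 3456 + 1872 - 114\right) 208 = \left(-1677\right) 208 = -348816$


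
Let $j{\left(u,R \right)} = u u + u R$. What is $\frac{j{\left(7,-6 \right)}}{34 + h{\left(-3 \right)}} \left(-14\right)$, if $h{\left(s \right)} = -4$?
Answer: $- \frac{49}{15} \approx -3.2667$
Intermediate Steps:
$j{\left(u,R \right)} = u^{2} + R u$
$\frac{j{\left(7,-6 \right)}}{34 + h{\left(-3 \right)}} \left(-14\right) = \frac{7 \left(-6 + 7\right)}{34 - 4} \left(-14\right) = \frac{7 \cdot 1}{30} \left(-14\right) = \frac{1}{30} \cdot 7 \left(-14\right) = \frac{7}{30} \left(-14\right) = - \frac{49}{15}$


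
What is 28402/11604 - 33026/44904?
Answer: 37172071/21711084 ≈ 1.7121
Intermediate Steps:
28402/11604 - 33026/44904 = 28402*(1/11604) - 33026*1/44904 = 14201/5802 - 16513/22452 = 37172071/21711084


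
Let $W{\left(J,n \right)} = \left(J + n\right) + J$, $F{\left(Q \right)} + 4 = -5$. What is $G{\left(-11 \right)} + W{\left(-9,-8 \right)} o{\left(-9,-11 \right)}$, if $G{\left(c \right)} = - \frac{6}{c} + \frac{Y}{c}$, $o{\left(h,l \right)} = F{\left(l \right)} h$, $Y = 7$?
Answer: $- \frac{23167}{11} \approx -2106.1$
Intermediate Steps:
$F{\left(Q \right)} = -9$ ($F{\left(Q \right)} = -4 - 5 = -9$)
$W{\left(J,n \right)} = n + 2 J$
$o{\left(h,l \right)} = - 9 h$
$G{\left(c \right)} = \frac{1}{c}$ ($G{\left(c \right)} = - \frac{6}{c} + \frac{7}{c} = \frac{1}{c}$)
$G{\left(-11 \right)} + W{\left(-9,-8 \right)} o{\left(-9,-11 \right)} = \frac{1}{-11} + \left(-8 + 2 \left(-9\right)\right) \left(\left(-9\right) \left(-9\right)\right) = - \frac{1}{11} + \left(-8 - 18\right) 81 = - \frac{1}{11} - 2106 = - \frac{23167}{11}$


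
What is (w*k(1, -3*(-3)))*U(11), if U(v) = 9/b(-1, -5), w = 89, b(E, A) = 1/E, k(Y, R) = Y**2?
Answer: -801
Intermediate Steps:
U(v) = -9 (U(v) = 9/(1/(-1)) = 9/(-1) = 9*(-1) = -9)
(w*k(1, -3*(-3)))*U(11) = (89*1**2)*(-9) = (89*1)*(-9) = 89*(-9) = -801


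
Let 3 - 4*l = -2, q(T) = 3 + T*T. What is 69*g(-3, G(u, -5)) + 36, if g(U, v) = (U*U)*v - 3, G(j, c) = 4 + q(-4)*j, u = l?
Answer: 68247/4 ≈ 17062.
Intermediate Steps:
q(T) = 3 + T**2
l = 5/4 (l = 3/4 - 1/4*(-2) = 3/4 + 1/2 = 5/4 ≈ 1.2500)
u = 5/4 ≈ 1.2500
G(j, c) = 4 + 19*j (G(j, c) = 4 + (3 + (-4)**2)*j = 4 + (3 + 16)*j = 4 + 19*j)
g(U, v) = -3 + v*U**2 (g(U, v) = U**2*v - 3 = v*U**2 - 3 = -3 + v*U**2)
69*g(-3, G(u, -5)) + 36 = 69*(-3 + (4 + 19*(5/4))*(-3)**2) + 36 = 69*(-3 + (4 + 95/4)*9) + 36 = 69*(-3 + (111/4)*9) + 36 = 69*(-3 + 999/4) + 36 = 69*(987/4) + 36 = 68103/4 + 36 = 68247/4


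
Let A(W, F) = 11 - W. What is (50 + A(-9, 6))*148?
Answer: 10360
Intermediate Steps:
(50 + A(-9, 6))*148 = (50 + (11 - 1*(-9)))*148 = (50 + (11 + 9))*148 = (50 + 20)*148 = 70*148 = 10360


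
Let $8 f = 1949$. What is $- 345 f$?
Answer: $- \frac{672405}{8} \approx -84051.0$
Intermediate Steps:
$f = \frac{1949}{8}$ ($f = \frac{1}{8} \cdot 1949 = \frac{1949}{8} \approx 243.63$)
$- 345 f = \left(-345\right) \frac{1949}{8} = - \frac{672405}{8}$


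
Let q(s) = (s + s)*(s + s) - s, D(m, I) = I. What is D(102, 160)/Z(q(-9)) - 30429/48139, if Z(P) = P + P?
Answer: -39017/99567 ≈ -0.39187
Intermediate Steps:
q(s) = -s + 4*s**2 (q(s) = (2*s)*(2*s) - s = 4*s**2 - s = -s + 4*s**2)
Z(P) = 2*P
D(102, 160)/Z(q(-9)) - 30429/48139 = 160/((2*(-9*(-1 + 4*(-9))))) - 30429/48139 = 160/((2*(-9*(-1 - 36)))) - 30429*1/48139 = 160/((2*(-9*(-37)))) - 189/299 = 160/((2*333)) - 189/299 = 160/666 - 189/299 = 160*(1/666) - 189/299 = 80/333 - 189/299 = -39017/99567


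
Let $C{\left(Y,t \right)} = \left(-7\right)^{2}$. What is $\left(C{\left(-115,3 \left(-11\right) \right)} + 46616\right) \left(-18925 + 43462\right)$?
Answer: $1145019105$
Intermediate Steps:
$C{\left(Y,t \right)} = 49$
$\left(C{\left(-115,3 \left(-11\right) \right)} + 46616\right) \left(-18925 + 43462\right) = \left(49 + 46616\right) \left(-18925 + 43462\right) = 46665 \cdot 24537 = 1145019105$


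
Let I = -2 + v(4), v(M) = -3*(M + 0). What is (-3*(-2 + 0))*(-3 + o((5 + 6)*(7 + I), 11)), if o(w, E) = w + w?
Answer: -942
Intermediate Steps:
v(M) = -3*M
I = -14 (I = -2 - 3*4 = -2 - 12 = -14)
o(w, E) = 2*w
(-3*(-2 + 0))*(-3 + o((5 + 6)*(7 + I), 11)) = (-3*(-2 + 0))*(-3 + 2*((5 + 6)*(7 - 14))) = (-3*(-2))*(-3 + 2*(11*(-7))) = 6*(-3 + 2*(-77)) = 6*(-3 - 154) = 6*(-157) = -942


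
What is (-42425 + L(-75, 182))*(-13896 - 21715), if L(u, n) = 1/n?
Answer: 274964959239/182 ≈ 1.5108e+9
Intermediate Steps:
(-42425 + L(-75, 182))*(-13896 - 21715) = (-42425 + 1/182)*(-13896 - 21715) = (-42425 + 1/182)*(-35611) = -7721349/182*(-35611) = 274964959239/182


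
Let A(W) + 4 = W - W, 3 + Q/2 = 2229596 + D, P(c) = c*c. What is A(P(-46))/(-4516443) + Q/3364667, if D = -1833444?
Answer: 3578382214682/15196326719481 ≈ 0.23548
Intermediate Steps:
P(c) = c**2
Q = 792298 (Q = -6 + 2*(2229596 - 1833444) = -6 + 2*396152 = -6 + 792304 = 792298)
A(W) = -4 (A(W) = -4 + (W - W) = -4 + 0 = -4)
A(P(-46))/(-4516443) + Q/3364667 = -4/(-4516443) + 792298/3364667 = -4*(-1/4516443) + 792298*(1/3364667) = 4/4516443 + 792298/3364667 = 3578382214682/15196326719481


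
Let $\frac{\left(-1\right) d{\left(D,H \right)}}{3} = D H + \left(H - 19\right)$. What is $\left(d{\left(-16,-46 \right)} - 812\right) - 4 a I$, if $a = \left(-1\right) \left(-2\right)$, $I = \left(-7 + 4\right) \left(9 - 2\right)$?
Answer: $-2657$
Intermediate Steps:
$I = -21$ ($I = \left(-3\right) 7 = -21$)
$a = 2$
$d{\left(D,H \right)} = 57 - 3 H - 3 D H$ ($d{\left(D,H \right)} = - 3 \left(D H + \left(H - 19\right)\right) = - 3 \left(D H + \left(-19 + H\right)\right) = - 3 \left(-19 + H + D H\right) = 57 - 3 H - 3 D H$)
$\left(d{\left(-16,-46 \right)} - 812\right) - 4 a I = \left(\left(57 - -138 - \left(-48\right) \left(-46\right)\right) - 812\right) - 4 \cdot 2 \left(-21\right) = \left(\left(57 + 138 - 2208\right) - 812\right) - 8 \left(-21\right) = \left(-2013 - 812\right) - -168 = -2825 + 168 = -2657$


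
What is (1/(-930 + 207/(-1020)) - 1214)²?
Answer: 147418298218220836/100026080361 ≈ 1.4738e+6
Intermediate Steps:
(1/(-930 + 207/(-1020)) - 1214)² = (1/(-930 + 207*(-1/1020)) - 1214)² = (1/(-930 - 69/340) - 1214)² = (1/(-316269/340) - 1214)² = (-340/316269 - 1214)² = (-383950906/316269)² = 147418298218220836/100026080361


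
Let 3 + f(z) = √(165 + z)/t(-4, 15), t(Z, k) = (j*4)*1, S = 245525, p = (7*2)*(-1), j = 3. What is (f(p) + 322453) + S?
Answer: 567975 + √151/12 ≈ 5.6798e+5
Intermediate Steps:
p = -14 (p = 14*(-1) = -14)
t(Z, k) = 12 (t(Z, k) = (3*4)*1 = 12*1 = 12)
f(z) = -3 + √(165 + z)/12
(f(p) + 322453) + S = ((-3 + √(165 - 14)/12) + 322453) + 245525 = ((-3 + √151/12) + 322453) + 245525 = (322450 + √151/12) + 245525 = 567975 + √151/12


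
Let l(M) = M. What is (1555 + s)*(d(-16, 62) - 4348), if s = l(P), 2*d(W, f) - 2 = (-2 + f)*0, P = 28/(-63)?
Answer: -6757653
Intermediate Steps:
P = -4/9 (P = 28*(-1/63) = -4/9 ≈ -0.44444)
d(W, f) = 1 (d(W, f) = 1 + ((-2 + f)*0)/2 = 1 + (1/2)*0 = 1 + 0 = 1)
s = -4/9 ≈ -0.44444
(1555 + s)*(d(-16, 62) - 4348) = (1555 - 4/9)*(1 - 4348) = (13991/9)*(-4347) = -6757653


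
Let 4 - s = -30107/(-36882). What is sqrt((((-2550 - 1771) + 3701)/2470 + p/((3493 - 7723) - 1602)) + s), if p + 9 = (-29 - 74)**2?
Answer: sqrt(92543474524462)/9109854 ≈ 1.0560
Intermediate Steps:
p = 10600 (p = -9 + (-29 - 74)**2 = -9 + (-103)**2 = -9 + 10609 = 10600)
s = 117421/36882 (s = 4 - (-30107)/(-36882) = 4 - (-30107)*(-1)/36882 = 4 - 1*30107/36882 = 4 - 30107/36882 = 117421/36882 ≈ 3.1837)
sqrt((((-2550 - 1771) + 3701)/2470 + p/((3493 - 7723) - 1602)) + s) = sqrt((((-2550 - 1771) + 3701)/2470 + 10600/((3493 - 7723) - 1602)) + 117421/36882) = sqrt(((-4321 + 3701)*(1/2470) + 10600/(-4230 - 1602)) + 117421/36882) = sqrt((-620*1/2470 + 10600/(-5832)) + 117421/36882) = sqrt((-62/247 + 10600*(-1/5832)) + 117421/36882) = sqrt((-62/247 - 1325/729) + 117421/36882) = sqrt(-372473/180063 + 117421/36882) = sqrt(274282531/245966058) = sqrt(92543474524462)/9109854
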